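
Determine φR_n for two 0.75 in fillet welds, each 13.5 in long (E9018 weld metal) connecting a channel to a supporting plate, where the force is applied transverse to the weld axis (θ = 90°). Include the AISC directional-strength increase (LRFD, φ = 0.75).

φR_n ≈ 870 kips

E90XX → F_EXX = 90 ksi.
t_e = 0.707 × 0.75 = 0.5302 in; A_we = 0.5302 × 27 = 14.32 in².
Directional factor: 1.0 + 0.5 sin^1.5(90°) = 1.5.
F_nw = 0.6 × 90 × 1.5 = 81 ksi.
φR_n = 0.75 × 81 × 14.32 = 869.7 kips.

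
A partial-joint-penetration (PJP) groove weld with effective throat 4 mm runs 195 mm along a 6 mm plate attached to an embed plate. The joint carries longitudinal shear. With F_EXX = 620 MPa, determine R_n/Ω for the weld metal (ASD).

Effective throat (given) t_e = 4 mm.
A_we = 4 × 195 = 780 mm².
F_nw = 0.6 F_EXX = 372 MPa.
R_n/Ω = (372 × 780) / 2.0 × 10⁻³ = 145.1 kN.

R_n/Ω ≈ 145 kN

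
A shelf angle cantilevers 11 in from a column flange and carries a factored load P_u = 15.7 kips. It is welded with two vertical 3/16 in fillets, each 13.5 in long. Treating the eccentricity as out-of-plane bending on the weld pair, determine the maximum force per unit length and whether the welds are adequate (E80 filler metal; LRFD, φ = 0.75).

E80XX → F_EXX = 80 ksi.
L_w = 2 × 13.5 = 27 in; section modulus (unit throat) S = 2 × L²/6 = 60.75 in².
Direct shear f_v = P/L_w = 15.7/27 = 0.5815 kip/in.
Moment M = P × e = 15.7 × 11 = 172.7 kip·in; bending f_b = M/S = 2.843 kip/in.
f_max = √(f_v² + f_b²) = √(0.5815² + 2.843²) = 2.902 kip/in.
φr_n = 0.75 × 0.6 × 80 × (0.707 × 0.1875) = 4.772 kip/in → adequate.

f_max ≈ 2.9 kip/in; adequate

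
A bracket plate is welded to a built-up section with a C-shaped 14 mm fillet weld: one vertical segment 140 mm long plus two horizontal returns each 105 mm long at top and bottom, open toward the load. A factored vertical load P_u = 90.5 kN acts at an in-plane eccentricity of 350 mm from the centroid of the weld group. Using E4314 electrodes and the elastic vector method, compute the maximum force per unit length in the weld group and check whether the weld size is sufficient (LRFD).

f_max ≈ 2110 N/mm; NOT adequate

E43XX → F_EXX = 430 MPa.
Total weld length L_w = 350 mm. Treat welds as unit-width lines.
Centroid: x̄ = 2×105×52.5 / 350 = 31.5 mm from the vertical weld.
Polar moment about centroid: J = I_x + I_y = [140³/12 + 2×105×70²] + [140×31.5² + 2(105³/12 + 105×21²)] = 1682000 mm³.
Direct shear f_v = P/L_w = 90.5×10³ / 350 = 258.6 N/mm (vertical).
Torsion M = P·e = 90.5×10³ × 350 = 31675000 N·mm.
Critical point at (x, y) = (73.5, 70) from centroid. f_tx = M·y/J = 1318 N/mm; f_ty = M·x/J = 1384 N/mm.
Resultant f_max = √[f_tx² + (f_v + f_ty)²] = √[1318² + (258.6 + 1384)²] = 2106 N/mm.
Capacity per unit length: φr_n = 0.75 × 0.6 × 430 × (0.707 × 14) = 1915 N/mm.
2106 > 1915 → NOT adequate.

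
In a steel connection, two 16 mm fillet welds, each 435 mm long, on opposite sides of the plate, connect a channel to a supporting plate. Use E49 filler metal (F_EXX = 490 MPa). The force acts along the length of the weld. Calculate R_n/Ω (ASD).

R_n/Ω ≈ 1450 kN

Effective throat t_e = 0.707 × 16 = 11.31 mm.
Total length L = 870 mm; A_we = 11.31 × 870 = 9841 mm².
F_nw = 0.6 F_EXX = 0.6 × 490 = 294 MPa.
R_n = 294 × 9841 × 10⁻³ = 2893 kN; R_n/Ω = 2893/2.0 = 1447 kN.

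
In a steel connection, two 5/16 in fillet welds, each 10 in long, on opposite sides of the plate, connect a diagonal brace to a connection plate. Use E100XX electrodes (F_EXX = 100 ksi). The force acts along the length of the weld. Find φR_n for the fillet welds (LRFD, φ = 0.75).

Effective throat t_e = 0.707 × 0.3125 = 0.2209 in.
Total length L = 20 in; A_we = 0.2209 × 20 = 4.419 in².
F_nw = 0.6 F_EXX = 0.6 × 100 = 60 ksi.
φR_n = 0.75 × 60 × 4.419 = 198.8 kip.

φR_n ≈ 199 kip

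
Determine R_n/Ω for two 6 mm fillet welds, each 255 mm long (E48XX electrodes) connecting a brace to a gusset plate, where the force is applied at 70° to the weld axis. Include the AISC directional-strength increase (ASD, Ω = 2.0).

R_n/Ω ≈ 453 kN

E48XX → F_EXX = 480 MPa.
t_e = 0.707 × 6 = 4.242 mm; A_we = 4.242 × 510 = 2163 mm².
Directional factor: 1.0 + 0.5 sin^1.5(70°) = 1.455.
F_nw = 0.6 × 480 × 1.455 = 419.2 MPa.
R_n/Ω = (419.2 × 2163) / 2.0 × 10⁻³ = 453.4 kN.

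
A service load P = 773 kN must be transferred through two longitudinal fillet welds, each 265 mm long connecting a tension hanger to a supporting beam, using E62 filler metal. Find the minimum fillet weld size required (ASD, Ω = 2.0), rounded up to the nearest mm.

E62XX → F_EXX = 620 MPa.
Total weld length L = 530 mm.
Required throat t_e = P × Ω / (0.6 F_EXX × L) = 773 × 2.0 / (0.6 × 620 × 530 × 10⁻³) = 7.841 mm.
Required leg w = t_e / 0.707 = 11.09 mm → use 12 mm.

w = 12 mm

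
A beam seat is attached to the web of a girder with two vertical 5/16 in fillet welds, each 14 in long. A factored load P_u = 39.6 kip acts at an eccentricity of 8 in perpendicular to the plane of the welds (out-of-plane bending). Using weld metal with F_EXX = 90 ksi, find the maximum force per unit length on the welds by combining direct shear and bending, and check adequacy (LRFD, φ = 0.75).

f_max ≈ 5.05 kip/in; adequate

L_w = 2 × 14 = 28 in; section modulus (unit throat) S = 2 × L²/6 = 65.33 in².
Direct shear f_v = P/L_w = 39.6/28 = 1.414 kip/in.
Moment M = P × e = 39.6 × 8 = 316.8 kip·in; bending f_b = M/S = 4.849 kip/in.
f_max = √(f_v² + f_b²) = √(1.414² + 4.849²) = 5.051 kip/in.
φr_n = 0.75 × 0.6 × 90 × (0.707 × 0.3125) = 8.948 kip/in → adequate.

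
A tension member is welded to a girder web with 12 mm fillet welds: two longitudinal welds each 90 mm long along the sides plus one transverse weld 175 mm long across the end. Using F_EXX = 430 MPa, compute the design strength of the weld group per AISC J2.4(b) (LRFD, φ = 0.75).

t_e = 0.707 × 12 = 8.484 mm.
R_nwl = 0.6 × 430 × 8.484 × 180 × 10⁻³ = 394 kN (longitudinal, 2 welds).
R_nwt = 0.6 × 430 × 8.484 × 175 × 10⁻³ = 383.1 kN (transverse, base value).
(i) R_nwl + R_nwt = 777 kN; (ii) 0.85 R_nwl + 1.5 R_nwt = 909.5 kN.
R_n = max = 909.5 kN [governs: (ii)]; φR_n = 682.1 kN.

φR_n ≈ 682 kN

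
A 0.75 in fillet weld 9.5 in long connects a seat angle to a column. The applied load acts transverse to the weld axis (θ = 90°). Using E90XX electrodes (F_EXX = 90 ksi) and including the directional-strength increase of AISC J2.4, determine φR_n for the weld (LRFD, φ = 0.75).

φR_n ≈ 306 kip

t_e = 0.707 × 0.75 = 0.5302 in; A_we = 0.5302 × 9.5 = 5.037 in².
Directional factor: 1.0 + 0.5 sin^1.5(90°) = 1.5.
F_nw = 0.6 × 90 × 1.5 = 81 ksi.
φR_n = 0.75 × 81 × 5.037 = 306 kip.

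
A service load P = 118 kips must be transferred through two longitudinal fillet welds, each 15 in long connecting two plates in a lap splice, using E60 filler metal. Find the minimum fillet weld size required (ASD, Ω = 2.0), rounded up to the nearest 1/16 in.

w = 5/16 in

E60XX → F_EXX = 60 ksi.
Total weld length L = 30 in.
Required throat t_e = P × Ω / (0.6 F_EXX × L) = 118 × 2.0 / (0.6 × 60 × 30) = 0.2185 in.
Required leg w = t_e / 0.707 = 0.3091 in → use 5/16 in.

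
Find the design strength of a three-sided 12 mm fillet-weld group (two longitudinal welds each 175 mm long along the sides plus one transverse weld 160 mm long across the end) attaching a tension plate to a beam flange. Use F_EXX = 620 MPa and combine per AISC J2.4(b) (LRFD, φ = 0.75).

t_e = 0.707 × 12 = 8.484 mm.
R_nwl = 0.6 × 620 × 8.484 × 350 × 10⁻³ = 1105 kN (longitudinal, 2 welds).
R_nwt = 0.6 × 620 × 8.484 × 160 × 10⁻³ = 505 kN (transverse, base value).
(i) R_nwl + R_nwt = 1610 kN; (ii) 0.85 R_nwl + 1.5 R_nwt = 1696 kN.
R_n = max = 1696 kN [governs: (ii)]; φR_n = 1272 kN.

φR_n ≈ 1270 kN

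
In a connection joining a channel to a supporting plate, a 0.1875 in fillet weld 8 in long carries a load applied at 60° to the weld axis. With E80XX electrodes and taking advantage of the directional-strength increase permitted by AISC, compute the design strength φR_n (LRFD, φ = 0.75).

E80XX → F_EXX = 80 ksi.
t_e = 0.707 × 0.1875 = 0.1326 in; A_we = 0.1326 × 8 = 1.06 in².
Directional factor: 1.0 + 0.5 sin^1.5(60°) = 1.403.
F_nw = 0.6 × 80 × 1.403 = 67.34 ksi.
φR_n = 0.75 × 67.34 × 1.06 = 53.56 kips.

φR_n ≈ 53.6 kips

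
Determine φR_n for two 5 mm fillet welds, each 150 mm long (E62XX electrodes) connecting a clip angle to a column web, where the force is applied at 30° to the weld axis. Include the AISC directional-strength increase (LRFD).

φR_n ≈ 348 kN

E62XX → F_EXX = 620 MPa.
t_e = 0.707 × 5 = 3.535 mm; A_we = 3.535 × 300 = 1060 mm².
Directional factor: 1.0 + 0.5 sin^1.5(30°) = 1.177.
F_nw = 0.6 × 620 × 1.177 = 437.8 MPa.
φR_n = 0.75 × 437.8 × 1060 × 10⁻³ = 348.2 kN.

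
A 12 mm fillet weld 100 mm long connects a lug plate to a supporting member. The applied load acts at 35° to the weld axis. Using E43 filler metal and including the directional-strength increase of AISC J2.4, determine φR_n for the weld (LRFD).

φR_n ≈ 200 kN

E43XX → F_EXX = 430 MPa.
t_e = 0.707 × 12 = 8.484 mm; A_we = 8.484 × 100 = 848.4 mm².
Directional factor: 1.0 + 0.5 sin^1.5(35°) = 1.217.
F_nw = 0.6 × 430 × 1.217 = 314 MPa.
φR_n = 0.75 × 314 × 848.4 × 10⁻³ = 199.8 kN.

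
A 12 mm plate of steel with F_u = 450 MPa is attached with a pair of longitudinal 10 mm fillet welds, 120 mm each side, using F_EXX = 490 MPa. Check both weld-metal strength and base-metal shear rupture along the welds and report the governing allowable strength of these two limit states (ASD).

t_e = 0.707 × 10 = 7.07 mm; L = 240 mm.
Weld metal: R_n/Ω = (1/2.0) × 0.6 × 490 × 7.07 × 240 × 10⁻³ = 249.4 kN.
Base metal (shear rupture): R_n/Ω = (1/2.0) × 0.6 × 450 × 12 × 240 × 10⁻³ = 388.8 kN.
Governing: weld metal.

R_n/Ω ≈ 249 kN (weld metal governs)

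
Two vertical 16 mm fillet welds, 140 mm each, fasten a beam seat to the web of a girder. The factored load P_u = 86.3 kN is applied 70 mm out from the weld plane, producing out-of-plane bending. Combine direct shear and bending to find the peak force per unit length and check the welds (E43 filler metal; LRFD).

E43XX → F_EXX = 430 MPa.
L_w = 2 × 140 = 280 mm; section modulus (unit throat) S = 2 × L²/6 = 6533 mm².
Direct shear f_v = P/L_w = 86.3×10³/280 = 308.2 N/mm.
Moment M = P × e = 86.3×10³ × 70 = 6041000 N·mm; bending f_b = M/S = 924.6 N/mm.
f_max = √(f_v² + f_b²) = √(308.2² + 924.6²) = 974.7 N/mm.
φr_n = 0.75 × 0.6 × 430 × (0.707 × 16) = 2189 N/mm → adequate.

f_max ≈ 975 N/mm; adequate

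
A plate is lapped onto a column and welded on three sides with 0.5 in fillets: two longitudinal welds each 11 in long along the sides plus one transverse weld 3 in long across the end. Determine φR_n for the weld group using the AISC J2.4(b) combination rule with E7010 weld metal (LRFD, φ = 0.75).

φR_n ≈ 278 kips

E70XX → F_EXX = 70 ksi.
t_e = 0.707 × 0.5 = 0.3535 in.
R_nwl = 0.6 × 70 × 0.3535 × 22 = 326.6 kips (longitudinal, 2 welds).
R_nwt = 0.6 × 70 × 0.3535 × 3 = 44.54 kips (transverse, base value).
(i) R_nwl + R_nwt = 371.2 kips; (ii) 0.85 R_nwl + 1.5 R_nwt = 344.5 kips.
R_n = max = 371.2 kips [governs: (i)]; φR_n = 278.4 kips.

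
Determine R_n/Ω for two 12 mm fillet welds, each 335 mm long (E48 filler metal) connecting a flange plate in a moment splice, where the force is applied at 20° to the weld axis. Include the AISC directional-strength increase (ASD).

R_n/Ω ≈ 900 kN

E48XX → F_EXX = 480 MPa.
t_e = 0.707 × 12 = 8.484 mm; A_we = 8.484 × 670 = 5684 mm².
Directional factor: 1.0 + 0.5 sin^1.5(20°) = 1.1.
F_nw = 0.6 × 480 × 1.1 = 316.8 MPa.
R_n/Ω = (316.8 × 5684) / 2.0 × 10⁻³ = 900.4 kN.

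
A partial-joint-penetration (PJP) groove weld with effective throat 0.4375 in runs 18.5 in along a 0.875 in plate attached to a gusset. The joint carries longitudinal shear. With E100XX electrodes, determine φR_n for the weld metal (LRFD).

φR_n ≈ 364 kips

E100XX → F_EXX = 100 ksi.
Effective throat (given) t_e = 0.4375 in.
A_we = 0.4375 × 18.5 = 8.094 in².
F_nw = 0.6 F_EXX = 60 ksi.
φR_n = 0.75 × 60 × 8.094 = 364.2 kips.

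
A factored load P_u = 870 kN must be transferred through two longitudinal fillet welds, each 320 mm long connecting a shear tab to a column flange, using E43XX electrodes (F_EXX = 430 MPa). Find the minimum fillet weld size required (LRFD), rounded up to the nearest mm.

Total weld length L = 640 mm.
Required throat t_e = P_u / (φ × 0.6 F_EXX × L) = 870 / (0.75 × 0.6 × 430 × 640 × 10⁻³) = 7.025 mm.
Required leg w = t_e / 0.707 = 9.937 mm → use 10 mm.

w = 10 mm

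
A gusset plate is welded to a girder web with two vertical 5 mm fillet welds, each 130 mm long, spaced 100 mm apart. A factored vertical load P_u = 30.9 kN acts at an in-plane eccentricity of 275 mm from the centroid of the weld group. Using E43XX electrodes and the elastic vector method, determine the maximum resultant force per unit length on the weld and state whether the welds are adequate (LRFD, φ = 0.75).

f_max ≈ 764 N/mm; NOT adequate

E43XX → F_EXX = 430 MPa.
Total weld length L_w = 260 mm. Treat welds as unit-width lines.
Polar moment about centroid: J = 2[d³/12 + d(b/2)²] = 2[130³/12 + 130×50²] = 1016000 mm³.
Direct shear f_v = P/L_w = 30.9×10³ / 260 = 118.8 N/mm (vertical).
Torsion M = P·e = 30.9×10³ × 275 = 8497500 N·mm.
Critical point at (x, y) = (50, 65) from centroid. f_tx = M·y/J = 543.6 N/mm; f_ty = M·x/J = 418.1 N/mm.
Resultant f_max = √[f_tx² + (f_v + f_ty)²] = √[543.6² + (118.8 + 418.1)²] = 764.1 N/mm.
Capacity per unit length: φr_n = 0.75 × 0.6 × 430 × (0.707 × 5) = 684 N/mm.
764.1 > 684 → NOT adequate.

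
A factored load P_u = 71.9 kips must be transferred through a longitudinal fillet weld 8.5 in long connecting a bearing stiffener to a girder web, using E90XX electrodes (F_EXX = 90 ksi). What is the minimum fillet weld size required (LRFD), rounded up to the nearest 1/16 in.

w = 5/16 in

Total weld length L = 8.5 in.
Required throat t_e = P_u / (φ × 0.6 F_EXX × L) = 71.9 / (0.75 × 0.6 × 90 × 8.5) = 0.2089 in.
Required leg w = t_e / 0.707 = 0.2954 in → use 5/16 in.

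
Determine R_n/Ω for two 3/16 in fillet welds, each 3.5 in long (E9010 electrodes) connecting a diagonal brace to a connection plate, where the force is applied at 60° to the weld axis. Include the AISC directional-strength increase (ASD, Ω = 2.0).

R_n/Ω ≈ 35.2 kip

E90XX → F_EXX = 90 ksi.
t_e = 0.707 × 0.1875 = 0.1326 in; A_we = 0.1326 × 7 = 0.9279 in².
Directional factor: 1.0 + 0.5 sin^1.5(60°) = 1.403.
F_nw = 0.6 × 90 × 1.403 = 75.76 ksi.
R_n/Ω = (75.76 × 0.9279) / 2.0 = 35.15 kip.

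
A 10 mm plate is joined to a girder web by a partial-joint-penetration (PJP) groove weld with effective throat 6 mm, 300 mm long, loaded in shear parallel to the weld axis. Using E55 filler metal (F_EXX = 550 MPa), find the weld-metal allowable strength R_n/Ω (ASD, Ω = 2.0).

Effective throat (given) t_e = 6 mm.
A_we = 6 × 300 = 1800 mm².
F_nw = 0.6 F_EXX = 330 MPa.
R_n/Ω = (330 × 1800) / 2.0 × 10⁻³ = 297 kN.

R_n/Ω ≈ 297 kN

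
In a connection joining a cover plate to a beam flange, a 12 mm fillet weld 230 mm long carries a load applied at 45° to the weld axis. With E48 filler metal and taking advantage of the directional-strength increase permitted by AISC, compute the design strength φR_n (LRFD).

E48XX → F_EXX = 480 MPa.
t_e = 0.707 × 12 = 8.484 mm; A_we = 8.484 × 230 = 1951 mm².
Directional factor: 1.0 + 0.5 sin^1.5(45°) = 1.297.
F_nw = 0.6 × 480 × 1.297 = 373.6 MPa.
φR_n = 0.75 × 373.6 × 1951 × 10⁻³ = 546.8 kN.

φR_n ≈ 547 kN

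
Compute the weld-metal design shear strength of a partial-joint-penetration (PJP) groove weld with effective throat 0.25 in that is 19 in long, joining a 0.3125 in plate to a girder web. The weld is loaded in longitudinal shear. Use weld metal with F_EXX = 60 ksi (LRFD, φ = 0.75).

Effective throat (given) t_e = 0.25 in.
A_we = 0.25 × 19 = 4.75 in².
F_nw = 0.6 F_EXX = 36 ksi.
φR_n = 0.75 × 36 × 4.75 = 128.2 kip.

φR_n ≈ 128 kip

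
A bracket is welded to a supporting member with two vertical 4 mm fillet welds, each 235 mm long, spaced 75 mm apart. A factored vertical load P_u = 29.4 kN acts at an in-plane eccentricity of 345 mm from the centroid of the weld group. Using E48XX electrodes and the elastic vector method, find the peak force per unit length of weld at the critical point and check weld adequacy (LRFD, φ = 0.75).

f_max ≈ 466 N/mm; adequate

E48XX → F_EXX = 480 MPa.
Total weld length L_w = 470 mm. Treat welds as unit-width lines.
Polar moment about centroid: J = 2[d³/12 + d(b/2)²] = 2[235³/12 + 235×37.5²] = 2824000 mm³.
Direct shear f_v = P/L_w = 29.4×10³ / 470 = 62.55 N/mm (vertical).
Torsion M = P·e = 29.4×10³ × 345 = 10143000 N·mm.
Critical point at (x, y) = (37.5, 117.5) from centroid. f_tx = M·y/J = 422 N/mm; f_ty = M·x/J = 134.7 N/mm.
Resultant f_max = √[f_tx² + (f_v + f_ty)²] = √[422² + (62.55 + 134.7)²] = 465.9 N/mm.
Capacity per unit length: φr_n = 0.75 × 0.6 × 480 × (0.707 × 4) = 610.8 N/mm.
465.9 ≤ 610.8 → adequate.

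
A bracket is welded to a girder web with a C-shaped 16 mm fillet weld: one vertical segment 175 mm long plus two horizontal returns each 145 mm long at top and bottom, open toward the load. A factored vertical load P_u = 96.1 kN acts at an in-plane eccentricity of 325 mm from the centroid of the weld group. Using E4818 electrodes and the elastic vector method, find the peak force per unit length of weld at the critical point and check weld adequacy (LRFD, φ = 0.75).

f_max ≈ 1270 N/mm; adequate

E48XX → F_EXX = 480 MPa.
Total weld length L_w = 465 mm. Treat welds as unit-width lines.
Centroid: x̄ = 2×145×72.5 / 465 = 45.22 mm from the vertical weld.
Polar moment about centroid: J = I_x + I_y = [175³/12 + 2×145×87.5²] + [175×45.22² + 2(145³/12 + 145×27.28²)] = 3749000 mm³.
Direct shear f_v = P/L_w = 96.1×10³ / 465 = 206.7 N/mm (vertical).
Torsion M = P·e = 96.1×10³ × 325 = 31232000 N·mm.
Critical point at (x, y) = (99.78, 87.5) from centroid. f_tx = M·y/J = 729 N/mm; f_ty = M·x/J = 831.4 N/mm.
Resultant f_max = √[f_tx² + (f_v + f_ty)²] = √[729² + (206.7 + 831.4)²] = 1268 N/mm.
Capacity per unit length: φr_n = 0.75 × 0.6 × 480 × (0.707 × 16) = 2443 N/mm.
1268 ≤ 2443 → adequate.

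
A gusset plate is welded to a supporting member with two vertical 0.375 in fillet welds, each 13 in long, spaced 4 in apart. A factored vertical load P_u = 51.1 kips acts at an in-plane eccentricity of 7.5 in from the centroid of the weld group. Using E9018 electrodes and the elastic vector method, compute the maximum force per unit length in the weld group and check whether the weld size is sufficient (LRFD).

f_max ≈ 6.4 kip/in; adequate

E90XX → F_EXX = 90 ksi.
Total weld length L_w = 26 in. Treat welds as unit-width lines.
Polar moment about centroid: J = 2[d³/12 + d(b/2)²] = 2[13³/12 + 13×2²] = 470.2 in³.
Direct shear f_v = P/L_w = 51.1 / 26 = 1.965 kip/in (vertical).
Torsion M = P·e = 51.1 × 7.5 = 383.25 kip·in.
Critical point at (x, y) = (2, 6.5) from centroid. f_tx = M·y/J = 5.298 kip/in; f_ty = M·x/J = 1.63 kip/in.
Resultant f_max = √[f_tx² + (f_v + f_ty)²] = √[5.298² + (1.965 + 1.63)²] = 6.403 kip/in.
Capacity per unit length: φr_n = 0.75 × 0.6 × 90 × (0.707 × 0.375) = 10.74 kip/in.
6.403 ≤ 10.74 → adequate.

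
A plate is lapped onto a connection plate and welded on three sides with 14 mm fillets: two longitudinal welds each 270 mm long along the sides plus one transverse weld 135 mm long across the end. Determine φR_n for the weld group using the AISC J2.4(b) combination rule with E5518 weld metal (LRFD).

E55XX → F_EXX = 550 MPa.
t_e = 0.707 × 14 = 9.898 mm.
R_nwl = 0.6 × 550 × 9.898 × 540 × 10⁻³ = 1764 kN (longitudinal, 2 welds).
R_nwt = 0.6 × 550 × 9.898 × 135 × 10⁻³ = 441 kN (transverse, base value).
(i) R_nwl + R_nwt = 2205 kN; (ii) 0.85 R_nwl + 1.5 R_nwt = 2161 kN.
R_n = max = 2205 kN [governs: (i)]; φR_n = 1654 kN.

φR_n ≈ 1650 kN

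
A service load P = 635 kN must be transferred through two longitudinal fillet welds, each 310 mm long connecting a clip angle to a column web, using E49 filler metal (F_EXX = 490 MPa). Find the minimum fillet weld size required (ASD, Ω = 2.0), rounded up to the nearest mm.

Total weld length L = 620 mm.
Required throat t_e = P × Ω / (0.6 F_EXX × L) = 635 × 2.0 / (0.6 × 490 × 620 × 10⁻³) = 6.967 mm.
Required leg w = t_e / 0.707 = 9.855 mm → use 10 mm.

w = 10 mm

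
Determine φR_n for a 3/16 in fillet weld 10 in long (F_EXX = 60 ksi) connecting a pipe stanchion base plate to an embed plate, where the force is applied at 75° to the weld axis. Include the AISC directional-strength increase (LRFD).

t_e = 0.707 × 0.1875 = 0.1326 in; A_we = 0.1326 × 10 = 1.326 in².
Directional factor: 1.0 + 0.5 sin^1.5(75°) = 1.475.
F_nw = 0.6 × 60 × 1.475 = 53.09 ksi.
φR_n = 0.75 × 53.09 × 1.326 = 52.78 kips.

φR_n ≈ 52.8 kips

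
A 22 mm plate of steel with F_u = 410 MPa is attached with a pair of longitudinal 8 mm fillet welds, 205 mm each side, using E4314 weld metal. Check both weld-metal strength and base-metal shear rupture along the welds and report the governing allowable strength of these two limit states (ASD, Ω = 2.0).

E43XX → F_EXX = 430 MPa.
t_e = 0.707 × 8 = 5.656 mm; L = 410 mm.
Weld metal: R_n/Ω = (1/2.0) × 0.6 × 430 × 5.656 × 410 × 10⁻³ = 299.1 kN.
Base metal (shear rupture): R_n/Ω = (1/2.0) × 0.6 × 410 × 22 × 410 × 10⁻³ = 1109 kN.
Governing: weld metal.

R_n/Ω ≈ 299 kN (weld metal governs)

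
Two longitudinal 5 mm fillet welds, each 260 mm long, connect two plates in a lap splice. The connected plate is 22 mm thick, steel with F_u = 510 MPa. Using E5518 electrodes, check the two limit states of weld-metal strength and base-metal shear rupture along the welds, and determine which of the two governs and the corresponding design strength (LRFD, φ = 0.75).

E55XX → F_EXX = 550 MPa.
t_e = 0.707 × 5 = 3.535 mm; L = 520 mm.
Weld metal: φR_n = 0.75 × 0.6 × 550 × 3.535 × 520 × 10⁻³ = 455 kN.
Base metal (shear rupture): φR_n = 0.75 × 0.6 × 510 × 22 × 520 × 10⁻³ = 2625 kN.
Governing: weld metal.

φR_n ≈ 455 kN (weld metal governs)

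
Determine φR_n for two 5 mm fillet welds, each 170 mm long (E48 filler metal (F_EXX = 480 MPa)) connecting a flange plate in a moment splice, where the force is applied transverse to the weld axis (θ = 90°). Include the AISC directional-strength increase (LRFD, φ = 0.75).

t_e = 0.707 × 5 = 3.535 mm; A_we = 3.535 × 340 = 1202 mm².
Directional factor: 1.0 + 0.5 sin^1.5(90°) = 1.5.
F_nw = 0.6 × 480 × 1.5 = 432 MPa.
φR_n = 0.75 × 432 × 1202 × 10⁻³ = 389.4 kN.

φR_n ≈ 389 kN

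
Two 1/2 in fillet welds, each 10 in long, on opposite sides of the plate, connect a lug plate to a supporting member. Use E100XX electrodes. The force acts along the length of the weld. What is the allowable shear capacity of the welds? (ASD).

E100XX → F_EXX = 100 ksi.
Effective throat t_e = 0.707 × 0.5 = 0.3535 in.
Total length L = 20 in; A_we = 0.3535 × 20 = 7.07 in².
F_nw = 0.6 F_EXX = 0.6 × 100 = 60 ksi.
R_n = 60 × 7.07 = 424.2 kips; R_n/Ω = 424.2/2.0 = 212.1 kips.

R_n/Ω ≈ 212 kips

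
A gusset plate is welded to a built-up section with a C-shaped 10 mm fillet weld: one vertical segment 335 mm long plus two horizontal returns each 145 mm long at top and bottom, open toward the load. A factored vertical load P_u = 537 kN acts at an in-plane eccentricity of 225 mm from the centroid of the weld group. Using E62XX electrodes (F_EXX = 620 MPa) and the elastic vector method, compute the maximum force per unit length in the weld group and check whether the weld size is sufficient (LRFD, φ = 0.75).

Total weld length L_w = 625 mm. Treat welds as unit-width lines.
Centroid: x̄ = 2×145×72.5 / 625 = 33.64 mm from the vertical weld.
Polar moment about centroid: J = I_x + I_y = [335³/12 + 2×145×167.5²] + [335×33.64² + 2(145³/12 + 145×38.86²)] = 12590000 mm³.
Direct shear f_v = P/L_w = 537×10³ / 625 = 859.2 N/mm (vertical).
Torsion M = P·e = 537×10³ × 225 = 120820000 N·mm.
Critical point at (x, y) = (111.4, 167.5) from centroid. f_tx = M·y/J = 1607 N/mm; f_ty = M·x/J = 1068 N/mm.
Resultant f_max = √[f_tx² + (f_v + f_ty)²] = √[1607² + (859.2 + 1068)²] = 2510 N/mm.
Capacity per unit length: φr_n = 0.75 × 0.6 × 620 × (0.707 × 10) = 1973 N/mm.
2510 > 1973 → NOT adequate.

f_max ≈ 2510 N/mm; NOT adequate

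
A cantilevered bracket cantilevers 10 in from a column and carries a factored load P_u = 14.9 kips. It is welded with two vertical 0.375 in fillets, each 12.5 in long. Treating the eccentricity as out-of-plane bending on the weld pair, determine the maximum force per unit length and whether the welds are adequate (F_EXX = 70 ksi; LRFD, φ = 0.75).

L_w = 2 × 12.5 = 25 in; section modulus (unit throat) S = 2 × L²/6 = 52.08 in².
Direct shear f_v = P/L_w = 14.9/25 = 0.596 kip/in.
Moment M = P × e = 14.9 × 10 = 149 kip·in; bending f_b = M/S = 2.861 kip/in.
f_max = √(f_v² + f_b²) = √(0.596² + 2.861²) = 2.922 kip/in.
φr_n = 0.75 × 0.6 × 70 × (0.707 × 0.375) = 8.351 kip/in → adequate.

f_max ≈ 2.92 kip/in; adequate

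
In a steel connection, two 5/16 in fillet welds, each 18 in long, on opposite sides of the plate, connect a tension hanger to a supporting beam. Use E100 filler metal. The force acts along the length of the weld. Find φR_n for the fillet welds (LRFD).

φR_n ≈ 358 kips

E100XX → F_EXX = 100 ksi.
Effective throat t_e = 0.707 × 0.3125 = 0.2209 in.
Total length L = 36 in; A_we = 0.2209 × 36 = 7.954 in².
F_nw = 0.6 F_EXX = 0.6 × 100 = 60 ksi.
φR_n = 0.75 × 60 × 7.954 = 357.9 kips.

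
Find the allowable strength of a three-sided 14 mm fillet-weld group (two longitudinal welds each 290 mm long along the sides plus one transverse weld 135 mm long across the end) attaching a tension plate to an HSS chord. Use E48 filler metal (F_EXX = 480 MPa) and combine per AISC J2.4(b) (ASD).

t_e = 0.707 × 14 = 9.898 mm.
R_nwl = 0.6 × 480 × 9.898 × 580 × 10⁻³ = 1653 kN (longitudinal, 2 welds).
R_nwt = 0.6 × 480 × 9.898 × 135 × 10⁻³ = 384.8 kN (transverse, base value).
(i) R_nwl + R_nwt = 2038 kN; (ii) 0.85 R_nwl + 1.5 R_nwt = 1983 kN.
R_n = max = 2038 kN [governs: (i)]; R_n/Ω = 1019 kN.

R_n/Ω ≈ 1020 kN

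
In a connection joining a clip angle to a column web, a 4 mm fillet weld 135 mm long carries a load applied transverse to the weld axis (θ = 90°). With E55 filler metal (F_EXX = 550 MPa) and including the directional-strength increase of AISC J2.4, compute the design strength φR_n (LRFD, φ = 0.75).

t_e = 0.707 × 4 = 2.828 mm; A_we = 2.828 × 135 = 381.8 mm².
Directional factor: 1.0 + 0.5 sin^1.5(90°) = 1.5.
F_nw = 0.6 × 550 × 1.5 = 495 MPa.
φR_n = 0.75 × 495 × 381.8 × 10⁻³ = 141.7 kN.

φR_n ≈ 142 kN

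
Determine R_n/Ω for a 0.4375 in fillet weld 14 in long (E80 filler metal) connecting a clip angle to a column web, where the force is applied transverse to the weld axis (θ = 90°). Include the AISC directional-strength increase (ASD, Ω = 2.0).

R_n/Ω ≈ 156 kips

E80XX → F_EXX = 80 ksi.
t_e = 0.707 × 0.4375 = 0.3093 in; A_we = 0.3093 × 14 = 4.33 in².
Directional factor: 1.0 + 0.5 sin^1.5(90°) = 1.5.
F_nw = 0.6 × 80 × 1.5 = 72 ksi.
R_n/Ω = (72 × 4.33) / 2.0 = 155.9 kips.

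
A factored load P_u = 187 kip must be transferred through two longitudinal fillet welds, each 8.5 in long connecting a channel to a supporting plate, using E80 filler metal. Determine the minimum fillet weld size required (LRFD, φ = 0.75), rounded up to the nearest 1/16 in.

w = 7/16 in

E80XX → F_EXX = 80 ksi.
Total weld length L = 17 in.
Required throat t_e = P_u / (φ × 0.6 F_EXX × L) = 187 / (0.75 × 0.6 × 80 × 17) = 0.3056 in.
Required leg w = t_e / 0.707 = 0.4322 in → use 7/16 in.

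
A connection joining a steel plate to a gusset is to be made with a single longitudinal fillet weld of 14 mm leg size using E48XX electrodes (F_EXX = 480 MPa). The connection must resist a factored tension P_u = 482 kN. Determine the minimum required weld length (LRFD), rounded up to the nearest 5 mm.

L = 230 mm

Throat t_e = 0.707 × 14 = 9.898 mm.
φr_n = 0.75 × 0.6 × 480 × 9.898 × 10⁻³ = 2.138 kN/mm.
L_req = P_u / φr_n = 482 / 2.138 = 225.4 mm total.
Round up → use L = 230 mm.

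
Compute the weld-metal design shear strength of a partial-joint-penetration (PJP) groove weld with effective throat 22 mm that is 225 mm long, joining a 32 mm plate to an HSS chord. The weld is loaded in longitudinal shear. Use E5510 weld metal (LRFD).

φR_n ≈ 1230 kN

E55XX → F_EXX = 550 MPa.
Effective throat (given) t_e = 22 mm.
A_we = 22 × 225 = 4950 mm².
F_nw = 0.6 F_EXX = 330 MPa.
φR_n = 0.75 × 330 × 4950 × 10⁻³ = 1225 kN.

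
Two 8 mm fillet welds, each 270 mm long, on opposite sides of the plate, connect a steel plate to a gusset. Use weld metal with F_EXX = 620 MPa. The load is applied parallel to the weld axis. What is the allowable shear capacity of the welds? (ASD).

Effective throat t_e = 0.707 × 8 = 5.656 mm.
Total length L = 540 mm; A_we = 5.656 × 540 = 3054 mm².
F_nw = 0.6 F_EXX = 0.6 × 620 = 372 MPa.
R_n = 372 × 3054 × 10⁻³ = 1136 kN; R_n/Ω = 1136/2.0 = 568.1 kN.

R_n/Ω ≈ 568 kN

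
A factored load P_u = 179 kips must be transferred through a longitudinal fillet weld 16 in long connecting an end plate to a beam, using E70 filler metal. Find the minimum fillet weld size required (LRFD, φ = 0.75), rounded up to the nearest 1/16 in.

E70XX → F_EXX = 70 ksi.
Total weld length L = 16 in.
Required throat t_e = P_u / (φ × 0.6 F_EXX × L) = 179 / (0.75 × 0.6 × 70 × 16) = 0.3552 in.
Required leg w = t_e / 0.707 = 0.5023 in → use 9/16 in.

w = 9/16 in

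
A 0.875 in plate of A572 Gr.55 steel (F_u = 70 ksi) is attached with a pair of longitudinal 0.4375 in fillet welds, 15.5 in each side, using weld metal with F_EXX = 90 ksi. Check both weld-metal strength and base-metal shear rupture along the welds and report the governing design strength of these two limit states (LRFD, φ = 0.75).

t_e = 0.707 × 0.4375 = 0.3093 in; L = 31 in.
Weld metal: φR_n = 0.75 × 0.6 × 90 × 0.3093 × 31 = 388.3 kips.
Base metal (shear rupture): φR_n = 0.75 × 0.6 × 70 × 0.875 × 31 = 854.4 kips.
Governing: weld metal.

φR_n ≈ 388 kips (weld metal governs)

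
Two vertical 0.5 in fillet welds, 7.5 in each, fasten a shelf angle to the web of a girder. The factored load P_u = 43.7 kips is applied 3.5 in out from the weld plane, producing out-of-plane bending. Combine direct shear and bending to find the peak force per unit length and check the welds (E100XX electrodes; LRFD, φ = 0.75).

E100XX → F_EXX = 100 ksi.
L_w = 2 × 7.5 = 15 in; section modulus (unit throat) S = 2 × L²/6 = 18.75 in².
Direct shear f_v = P/L_w = 43.7/15 = 2.913 kip/in.
Moment M = P × e = 43.7 × 3.5 = 152.95 kip·in; bending f_b = M/S = 8.157 kip/in.
f_max = √(f_v² + f_b²) = √(2.913² + 8.157²) = 8.662 kip/in.
φr_n = 0.75 × 0.6 × 100 × (0.707 × 0.5) = 15.91 kip/in → adequate.

f_max ≈ 8.66 kip/in; adequate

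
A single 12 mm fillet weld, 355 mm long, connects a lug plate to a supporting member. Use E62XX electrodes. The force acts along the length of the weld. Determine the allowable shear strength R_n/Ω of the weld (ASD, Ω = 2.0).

R_n/Ω ≈ 560 kN

E62XX → F_EXX = 620 MPa.
Effective throat t_e = 0.707 × 12 = 8.484 mm.
Total length L = 355 mm; A_we = 8.484 × 355 = 3012 mm².
F_nw = 0.6 F_EXX = 0.6 × 620 = 372 MPa.
R_n = 372 × 3012 × 10⁻³ = 1120 kN; R_n/Ω = 1120/2.0 = 560.2 kN.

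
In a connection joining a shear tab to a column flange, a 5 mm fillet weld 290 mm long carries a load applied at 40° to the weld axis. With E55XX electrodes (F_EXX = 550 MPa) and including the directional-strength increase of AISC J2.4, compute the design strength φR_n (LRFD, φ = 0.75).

φR_n ≈ 319 kN

t_e = 0.707 × 5 = 3.535 mm; A_we = 3.535 × 290 = 1025 mm².
Directional factor: 1.0 + 0.5 sin^1.5(40°) = 1.258.
F_nw = 0.6 × 550 × 1.258 = 415 MPa.
φR_n = 0.75 × 415 × 1025 × 10⁻³ = 319.1 kN.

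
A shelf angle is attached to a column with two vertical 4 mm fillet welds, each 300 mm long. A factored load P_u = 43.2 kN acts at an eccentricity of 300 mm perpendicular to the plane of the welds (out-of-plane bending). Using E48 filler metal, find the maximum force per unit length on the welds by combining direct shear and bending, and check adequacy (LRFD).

f_max ≈ 438 N/mm; adequate

E48XX → F_EXX = 480 MPa.
L_w = 2 × 300 = 600 mm; section modulus (unit throat) S = 2 × L²/6 = 30000 mm².
Direct shear f_v = P/L_w = 43.2×10³/600 = 72 N/mm.
Moment M = P × e = 43.2×10³ × 300 = 12960000 N·mm; bending f_b = M/S = 432 N/mm.
f_max = √(f_v² + f_b²) = √(72² + 432²) = 438 N/mm.
φr_n = 0.75 × 0.6 × 480 × (0.707 × 4) = 610.8 N/mm → adequate.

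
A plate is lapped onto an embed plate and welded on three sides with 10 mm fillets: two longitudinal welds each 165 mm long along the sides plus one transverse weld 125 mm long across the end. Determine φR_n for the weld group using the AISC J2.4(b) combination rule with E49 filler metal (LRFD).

E49XX → F_EXX = 490 MPa.
t_e = 0.707 × 10 = 7.07 mm.
R_nwl = 0.6 × 490 × 7.07 × 330 × 10⁻³ = 685.9 kN (longitudinal, 2 welds).
R_nwt = 0.6 × 490 × 7.07 × 125 × 10⁻³ = 259.8 kN (transverse, base value).
(i) R_nwl + R_nwt = 945.8 kN; (ii) 0.85 R_nwl + 1.5 R_nwt = 972.8 kN.
R_n = max = 972.8 kN [governs: (ii)]; φR_n = 729.6 kN.

φR_n ≈ 730 kN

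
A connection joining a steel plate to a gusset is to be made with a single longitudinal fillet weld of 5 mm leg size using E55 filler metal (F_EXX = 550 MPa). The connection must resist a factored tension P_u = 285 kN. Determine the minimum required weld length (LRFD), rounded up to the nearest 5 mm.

L = 330 mm

Throat t_e = 0.707 × 5 = 3.535 mm.
φr_n = 0.75 × 0.6 × 550 × 3.535 × 10⁻³ = 0.8749 kN/mm.
L_req = P_u / φr_n = 285 / 0.8749 = 325.7 mm total.
Round up → use L = 330 mm.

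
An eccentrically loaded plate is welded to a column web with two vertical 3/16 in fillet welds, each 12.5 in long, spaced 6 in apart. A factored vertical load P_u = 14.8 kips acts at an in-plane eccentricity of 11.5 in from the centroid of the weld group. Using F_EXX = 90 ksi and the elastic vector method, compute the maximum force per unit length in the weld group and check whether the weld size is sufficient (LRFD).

Total weld length L_w = 25 in. Treat welds as unit-width lines.
Polar moment about centroid: J = 2[d³/12 + d(b/2)²] = 2[12.5³/12 + 12.5×3²] = 550.5 in³.
Direct shear f_v = P/L_w = 14.8 / 25 = 0.592 kip/in (vertical).
Torsion M = P·e = 14.8 × 11.5 = 170.2 kip·in.
Critical point at (x, y) = (3, 6.25) from centroid. f_tx = M·y/J = 1.932 kip/in; f_ty = M·x/J = 0.9275 kip/in.
Resultant f_max = √[f_tx² + (f_v + f_ty)²] = √[1.932² + (0.592 + 0.9275)²] = 2.458 kip/in.
Capacity per unit length: φr_n = 0.75 × 0.6 × 90 × (0.707 × 0.1875) = 5.369 kip/in.
2.458 ≤ 5.369 → adequate.

f_max ≈ 2.46 kip/in; adequate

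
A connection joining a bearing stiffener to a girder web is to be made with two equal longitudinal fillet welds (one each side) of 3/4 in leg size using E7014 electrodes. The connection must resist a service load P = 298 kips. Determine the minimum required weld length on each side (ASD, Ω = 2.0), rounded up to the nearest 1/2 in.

L = 13.5 in on each side

E70XX → F_EXX = 70 ksi.
Throat t_e = 0.707 × 0.75 = 0.5302 in.
r_n/Ω = (0.6 × 70 × 0.5302) / 2.0 = 11.14 kip/in.
L_req = P / (r_n/Ω) = 298 / 11.14 = 26.76 in total.
Per side: 26.76 / 2 = 13.38 in.
Round up → use L = 13.5 in on each side.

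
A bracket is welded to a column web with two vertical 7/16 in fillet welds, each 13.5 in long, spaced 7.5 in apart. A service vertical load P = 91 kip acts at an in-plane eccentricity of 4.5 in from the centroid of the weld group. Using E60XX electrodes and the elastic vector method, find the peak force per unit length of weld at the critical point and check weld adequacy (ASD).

f_max ≈ 6.36 kip/in; NOT adequate

E60XX → F_EXX = 60 ksi.
Total weld length L_w = 27 in. Treat welds as unit-width lines.
Polar moment about centroid: J = 2[d³/12 + d(b/2)²] = 2[13.5³/12 + 13.5×3.75²] = 789.8 in³.
Direct shear f_v = P/L_w = 91 / 27 = 3.37 kip/in (vertical).
Torsion M = P·e = 91 × 4.5 = 409.5 kip·in.
Critical point at (x, y) = (3.75, 6.75) from centroid. f_tx = M·y/J = 3.5 kip/in; f_ty = M·x/J = 1.944 kip/in.
Resultant f_max = √[f_tx² + (f_v + f_ty)²] = √[3.5² + (3.37 + 1.944)²] = 6.364 kip/in.
Capacity per unit length: r_n/Ω = (1/2.0) × 0.6 × 60 × (0.707 × 0.4375) = 5.568 kip/in.
6.364 > 5.568 → NOT adequate.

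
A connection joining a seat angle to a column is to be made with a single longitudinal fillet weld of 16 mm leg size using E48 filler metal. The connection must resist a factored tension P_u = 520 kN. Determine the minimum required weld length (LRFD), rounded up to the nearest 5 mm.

L = 215 mm

E48XX → F_EXX = 480 MPa.
Throat t_e = 0.707 × 16 = 11.31 mm.
φr_n = 0.75 × 0.6 × 480 × 11.31 × 10⁻³ = 2.443 kN/mm.
L_req = P_u / φr_n = 520 / 2.443 = 212.8 mm total.
Round up → use L = 215 mm.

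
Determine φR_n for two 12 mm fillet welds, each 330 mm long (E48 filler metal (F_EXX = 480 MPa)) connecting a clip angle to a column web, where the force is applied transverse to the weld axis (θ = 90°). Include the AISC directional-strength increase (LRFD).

φR_n ≈ 1810 kN

t_e = 0.707 × 12 = 8.484 mm; A_we = 8.484 × 660 = 5599 mm².
Directional factor: 1.0 + 0.5 sin^1.5(90°) = 1.5.
F_nw = 0.6 × 480 × 1.5 = 432 MPa.
φR_n = 0.75 × 432 × 5599 × 10⁻³ = 1814 kN.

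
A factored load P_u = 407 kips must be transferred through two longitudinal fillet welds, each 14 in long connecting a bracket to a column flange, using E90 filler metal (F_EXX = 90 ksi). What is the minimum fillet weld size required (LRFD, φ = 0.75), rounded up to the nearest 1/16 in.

w = 9/16 in

Total weld length L = 28 in.
Required throat t_e = P_u / (φ × 0.6 F_EXX × L) = 407 / (0.75 × 0.6 × 90 × 28) = 0.3589 in.
Required leg w = t_e / 0.707 = 0.5076 in → use 9/16 in.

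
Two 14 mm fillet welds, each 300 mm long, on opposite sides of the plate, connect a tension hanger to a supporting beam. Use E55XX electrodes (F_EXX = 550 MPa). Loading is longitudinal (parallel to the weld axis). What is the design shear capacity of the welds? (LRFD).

Effective throat t_e = 0.707 × 14 = 9.898 mm.
Total length L = 600 mm; A_we = 9.898 × 600 = 5939 mm².
F_nw = 0.6 F_EXX = 0.6 × 550 = 330 MPa.
φR_n = 0.75 × 330 × 5939 × 10⁻³ = 1470 kN.

φR_n ≈ 1470 kN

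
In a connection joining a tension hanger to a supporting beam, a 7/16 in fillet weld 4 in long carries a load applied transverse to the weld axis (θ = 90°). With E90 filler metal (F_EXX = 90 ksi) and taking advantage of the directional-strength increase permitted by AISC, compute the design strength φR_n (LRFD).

φR_n ≈ 75.2 kip

t_e = 0.707 × 0.4375 = 0.3093 in; A_we = 0.3093 × 4 = 1.237 in².
Directional factor: 1.0 + 0.5 sin^1.5(90°) = 1.5.
F_nw = 0.6 × 90 × 1.5 = 81 ksi.
φR_n = 0.75 × 81 × 1.237 = 75.16 kip.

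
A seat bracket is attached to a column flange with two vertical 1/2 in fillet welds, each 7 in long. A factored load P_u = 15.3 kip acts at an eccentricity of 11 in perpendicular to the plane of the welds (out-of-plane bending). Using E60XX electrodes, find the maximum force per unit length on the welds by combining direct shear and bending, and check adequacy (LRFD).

E60XX → F_EXX = 60 ksi.
L_w = 2 × 7 = 14 in; section modulus (unit throat) S = 2 × L²/6 = 16.33 in².
Direct shear f_v = P/L_w = 15.3/14 = 1.093 kip/in.
Moment M = P × e = 15.3 × 11 = 168.3 kip·in; bending f_b = M/S = 10.3 kip/in.
f_max = √(f_v² + f_b²) = √(1.093² + 10.3²) = 10.36 kip/in.
φr_n = 0.75 × 0.6 × 60 × (0.707 × 0.5) = 9.544 kip/in → NOT adequate.

f_max ≈ 10.4 kip/in; NOT adequate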